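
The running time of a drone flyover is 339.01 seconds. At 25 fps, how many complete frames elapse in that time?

8475 frames

Frames = 339.01 × 25 = 33901/4 ≈ 8475.2500.
Complete frames: 8475.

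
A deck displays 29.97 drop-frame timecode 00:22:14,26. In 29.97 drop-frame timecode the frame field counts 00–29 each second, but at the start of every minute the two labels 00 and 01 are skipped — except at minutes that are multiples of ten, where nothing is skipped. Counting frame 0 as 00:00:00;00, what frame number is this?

40006

Complete 10-minute blocks: 2, each 17982 frames → 35964.
Remaining 2 whole minutes in the current block: 1800 + 1 × 1798 = 3598 frames.
Within the current minute: 14 × 30 + 26 − 2 = 444 (labels ;00/;01 skipped at this minute). Total = 35964 + 3598 + 444 = 40006.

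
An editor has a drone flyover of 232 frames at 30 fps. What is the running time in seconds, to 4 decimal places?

7.7333 seconds

Running time = 232 × 1/30 = 116/15 s ≈ 7.7333 s.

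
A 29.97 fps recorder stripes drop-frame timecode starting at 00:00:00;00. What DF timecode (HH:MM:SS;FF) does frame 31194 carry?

Ten DF minutes hold 17982 frames, so frame 31194 lies in block 1 (frames 17982–35963) with 13212 frames into that block.
The block's first minute is 1800 frames and the rest 1798 each; 13212 frames reaches minute 7, so 1 × 18 + 7 × 2 = 32 labels have been skipped so far.
Adding those back, label number 31194 + 32 = 31226 at 30 labels/s is 1040 s + 26 f = 0 h 17 min 20 s frame 26, i.e. 00:17:20;26.

00:17:20;26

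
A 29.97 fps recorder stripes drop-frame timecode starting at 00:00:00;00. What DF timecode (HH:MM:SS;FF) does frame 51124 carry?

00:28:25;26

Ten DF minutes hold 17982 frames, so frame 51124 lies in block 2 (frames 35964–53945) with 15160 frames into that block.
The block's first minute is 1800 frames and the rest 1798 each; 15160 frames reaches minute 8, so 2 × 18 + 8 × 2 = 52 labels have been skipped so far.
Adding those back, label number 51124 + 52 = 51176 at 30 labels/s is 1705 s + 26 f = 0 h 28 min 25 s frame 26, i.e. 00:28:25;26.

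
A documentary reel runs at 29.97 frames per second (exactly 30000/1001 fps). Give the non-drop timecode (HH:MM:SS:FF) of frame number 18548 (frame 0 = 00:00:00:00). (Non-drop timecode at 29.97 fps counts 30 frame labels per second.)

00:10:18:08

18548 ÷ 30 = 618 full seconds, remainder 8 frames.
618 s = 0 h 10 min 18 s.
Timecode: 00:10:18:08.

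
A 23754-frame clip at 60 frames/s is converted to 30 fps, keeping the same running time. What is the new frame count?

Target frames = source frames × (target rate / source rate) = 23754 × (30)/(60) = 23754 × 1/2 = 11877.

11877 frames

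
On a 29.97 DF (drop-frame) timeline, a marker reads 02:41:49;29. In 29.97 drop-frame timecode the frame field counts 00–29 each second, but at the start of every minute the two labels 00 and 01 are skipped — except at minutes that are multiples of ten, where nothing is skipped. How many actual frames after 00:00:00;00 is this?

291009

Complete 10-minute blocks: 16, each 17982 frames → 287712.
Remaining 1 whole minute in the current block: 1800 + 0 × 1798 = 1800 frames.
Within the current minute: 49 × 30 + 29 − 2 = 1497 (labels ;00/;01 skipped at this minute). Total = 287712 + 1800 + 1497 = 291009.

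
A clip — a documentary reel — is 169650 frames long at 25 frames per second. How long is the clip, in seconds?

6786 seconds

Running time = 169650 / (25) = 6786 s.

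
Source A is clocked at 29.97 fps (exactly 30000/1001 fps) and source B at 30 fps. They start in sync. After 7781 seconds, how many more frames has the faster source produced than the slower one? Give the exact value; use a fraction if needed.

233430/1001 frames

A emits 30000/1001 × 7781 = 233430000/1001 frames; B emits 30 × 7781 = 233430.
Difference = 233430/1001 frames (≈ 233.1968); B is ahead of A.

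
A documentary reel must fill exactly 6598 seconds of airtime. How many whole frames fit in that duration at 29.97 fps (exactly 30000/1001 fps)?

197742 frames

Frames = 6598 × 30000/1001 = 197940000/1001 ≈ 197742.2577.
Complete frames: 197742.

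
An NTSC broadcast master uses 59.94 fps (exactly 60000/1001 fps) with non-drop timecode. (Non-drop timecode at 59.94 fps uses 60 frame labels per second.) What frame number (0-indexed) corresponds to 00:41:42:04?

Total seconds to the label: (0 × 3600 + 41 × 60 + 42) = 2502.
Frame index = 2502 × 60 + 4 = 150124.

150124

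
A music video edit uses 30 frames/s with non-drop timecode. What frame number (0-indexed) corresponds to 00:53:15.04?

frame 95854

Total seconds to the label: (0 × 3600 + 53 × 60 + 15) = 3195.
Frame index = 3195 × 30 + 4 = 95854.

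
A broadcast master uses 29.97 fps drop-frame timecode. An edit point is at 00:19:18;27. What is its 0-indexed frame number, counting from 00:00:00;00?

As if non-drop at 30 labels/s: (0 × 3600 + 19 × 60 + 18) × 30 + 27 = 34767.
Minute boundaries passed: 19; those not divisible by 10: 19 − 1 = 18; dropped labels = 2 × 18 = 36.
Actual frame index = 34767 − 36 = 34731.

34731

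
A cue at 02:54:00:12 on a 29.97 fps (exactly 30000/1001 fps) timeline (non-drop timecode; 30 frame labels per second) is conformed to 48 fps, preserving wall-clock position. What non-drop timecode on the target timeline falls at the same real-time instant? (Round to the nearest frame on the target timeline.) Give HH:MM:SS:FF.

Source frame index: (2×3600 + 54×60 + 0) × 30 + 12 = 313212.
Real time: 313212 / (30000/1001) = 26127101/2500 s.
Target frame: (26127101/2500) × (48) = 313525212/625 ≈ 501640.339 → 501640.
At 48 labels/s: frame 501640 → 02:54:10:40.

02:54:10:40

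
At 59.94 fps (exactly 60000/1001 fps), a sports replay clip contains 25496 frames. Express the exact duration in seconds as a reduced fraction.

Running time = 25496 ÷ (60000/1001) = 25496 × 1001/60000 = 3190187/7500 s.

3190187/7500 seconds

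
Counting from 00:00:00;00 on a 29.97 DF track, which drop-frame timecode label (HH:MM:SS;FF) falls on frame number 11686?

00:06:29;28

Ten DF minutes hold 17982 frames, so frame 11686 lies in block 0 (frames 0–17981) with 11686 frames into that block.
The block's first minute is 1800 frames and the rest 1798 each; 11686 frames reaches minute 6, so 0 × 18 + 6 × 2 = 12 labels have been skipped so far.
Adding those back, label number 11686 + 12 = 11698 at 30 labels/s is 389 s + 28 f = 0 h 6 min 29 s frame 28, i.e. 00:06:29;28.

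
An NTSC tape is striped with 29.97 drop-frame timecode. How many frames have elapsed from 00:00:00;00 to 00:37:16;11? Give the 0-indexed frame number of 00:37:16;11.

Complete 10-minute blocks: 3, each 17982 frames → 53946.
Remaining 7 whole minutes in the current block: 1800 + 6 × 1798 = 12588 frames.
Within the current minute: 16 × 30 + 11 − 2 = 489 (labels ;00/;01 skipped at this minute). Total = 53946 + 12588 + 489 = 67023.

67023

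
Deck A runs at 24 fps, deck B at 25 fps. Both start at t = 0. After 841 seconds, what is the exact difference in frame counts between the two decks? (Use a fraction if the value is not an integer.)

A emits 24 × 841 = 20184 frames; B emits 25 × 841 = 21025.
Difference = 841 frames; B is ahead of A.

841 frames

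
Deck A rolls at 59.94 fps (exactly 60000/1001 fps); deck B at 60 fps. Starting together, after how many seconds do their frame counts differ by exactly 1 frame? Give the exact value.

The gap grows by |60 − 60000/1001| = 60/1001 frames per second.
Time for a 1-frame gap: 1 ÷ (60/1001) = 1001/60 s.

1001/60 seconds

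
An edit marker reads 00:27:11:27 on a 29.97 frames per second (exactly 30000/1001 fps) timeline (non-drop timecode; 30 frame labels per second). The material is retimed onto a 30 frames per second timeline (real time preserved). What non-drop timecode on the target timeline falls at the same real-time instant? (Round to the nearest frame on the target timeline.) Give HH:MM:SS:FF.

Source frame index: (0×3600 + 27×60 + 11) × 30 + 27 = 48957.
Real time: 48957 / (30000/1001) = 16335319/10000 s.
Target frame: (16335319/10000) × (30) = 49005957/1000 ≈ 49005.957 → 49006.
At 30 labels/s: frame 49006 → 00:27:13:16.

00:27:13:16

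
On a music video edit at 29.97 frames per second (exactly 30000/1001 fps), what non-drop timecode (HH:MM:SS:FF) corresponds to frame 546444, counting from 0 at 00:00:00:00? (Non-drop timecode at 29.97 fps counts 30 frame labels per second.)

546444 ÷ 30 = 18214 full seconds, remainder 24 frames.
18214 s = 5 h 3 min 34 s.
Timecode: 05:03:34:24.

05:03:34:24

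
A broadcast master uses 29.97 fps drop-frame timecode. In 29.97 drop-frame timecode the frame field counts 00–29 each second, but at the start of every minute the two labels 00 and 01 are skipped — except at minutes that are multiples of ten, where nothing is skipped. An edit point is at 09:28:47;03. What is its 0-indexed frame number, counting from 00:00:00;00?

As if non-drop at 30 labels/s: (9 × 3600 + 28 × 60 + 47) × 30 + 3 = 1023813.
Minute boundaries passed: 568; those not divisible by 10: 568 − 56 = 512; dropped labels = 2 × 512 = 1024.
Actual frame index = 1023813 − 1024 = 1022789.

1022789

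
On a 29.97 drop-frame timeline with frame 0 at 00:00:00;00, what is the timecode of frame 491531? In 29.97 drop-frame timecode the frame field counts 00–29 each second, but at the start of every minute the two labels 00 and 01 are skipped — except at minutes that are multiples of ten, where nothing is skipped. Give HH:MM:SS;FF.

Each 10-minute DF block holds 10 × 60 × 30 − 9 × 2 = 17982 frames. 491531 ÷ 17982 → 27 full blocks, remainder 6017.
Within the partial block the first minute is 1800 frames and each further minute 1798, so 3 further minute boundaries passed. Total skipped labels = 18 × 27 + 2 × 3 = 492.
Non-drop label index = 491531 + 492 = 492023; at 30 labels/s that is 04:33:20:23, i.e. DF 04:33:20;23.

04:33:20;23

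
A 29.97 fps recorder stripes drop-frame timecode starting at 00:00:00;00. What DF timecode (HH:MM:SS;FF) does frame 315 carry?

00:00:10;15

Ten DF minutes hold 17982 frames, so frame 315 lies in block 0 (frames 0–17981) with 315 frames into that block.
The block's first minute is 1800 frames and the rest 1798 each; 315 frames reaches minute 0, so 0 × 18 + 0 × 2 = 0 labels have been skipped so far.
Adding those back, label number 315 + 0 = 315 at 30 labels/s is 10 s + 15 f = 0 h 0 min 10 s frame 15, i.e. 00:00:10;15.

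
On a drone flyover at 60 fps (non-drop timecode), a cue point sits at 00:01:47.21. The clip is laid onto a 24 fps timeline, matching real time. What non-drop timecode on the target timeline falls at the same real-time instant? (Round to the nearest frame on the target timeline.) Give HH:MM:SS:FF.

00:01:47:08

Source frame index: (0×3600 + 1×60 + 47) × 60 + 21 = 6441.
Real time: 6441 / (60) = 2147/20 s.
Target frame: (2147/20) × (24) = 12882/5 ≈ 2576.400 → 2576.
At 24 labels/s: frame 2576 → 00:01:47:08.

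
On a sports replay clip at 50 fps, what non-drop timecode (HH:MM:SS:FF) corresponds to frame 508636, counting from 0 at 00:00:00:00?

02:49:32:36

508636 ÷ 50 = 10172 full seconds, remainder 36 frames.
10172 s = 2 h 49 min 32 s.
Timecode: 02:49:32:36.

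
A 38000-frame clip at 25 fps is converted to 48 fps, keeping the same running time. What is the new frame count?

72960 frames

Target frames = source frames × (target rate / source rate) = 38000 × (48)/(25) = 38000 × 48/25 = 72960.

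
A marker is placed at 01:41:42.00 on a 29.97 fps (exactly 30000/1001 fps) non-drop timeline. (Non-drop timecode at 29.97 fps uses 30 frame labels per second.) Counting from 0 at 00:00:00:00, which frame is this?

183060

Total seconds to the label: (1 × 3600 + 41 × 60 + 42) = 6102.
Frame index = 6102 × 30 + 0 = 183060.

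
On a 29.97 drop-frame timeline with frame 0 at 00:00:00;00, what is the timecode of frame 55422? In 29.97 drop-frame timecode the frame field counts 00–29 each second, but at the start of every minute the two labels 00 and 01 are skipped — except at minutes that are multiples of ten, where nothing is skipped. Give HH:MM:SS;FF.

00:30:49;06

Ten DF minutes hold 17982 frames, so frame 55422 lies in block 3 (frames 53946–71927) with 1476 frames into that block.
The block's first minute is 1800 frames and the rest 1798 each; 1476 frames reaches minute 0, so 3 × 18 + 0 × 2 = 54 labels have been skipped so far.
Adding those back, label number 55422 + 54 = 55476 at 30 labels/s is 1849 s + 6 f = 0 h 30 min 49 s frame 6, i.e. 00:30:49;06.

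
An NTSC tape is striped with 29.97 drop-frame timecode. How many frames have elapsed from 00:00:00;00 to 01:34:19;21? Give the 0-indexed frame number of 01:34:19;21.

169621

As if non-drop at 30 labels/s: (1 × 3600 + 34 × 60 + 19) × 30 + 21 = 169791.
Minute boundaries passed: 94; those not divisible by 10: 94 − 9 = 85; dropped labels = 2 × 85 = 170.
Actual frame index = 169791 − 170 = 169621.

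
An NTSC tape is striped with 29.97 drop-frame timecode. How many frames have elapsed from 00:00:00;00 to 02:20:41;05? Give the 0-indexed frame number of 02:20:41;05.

Complete 10-minute blocks: 14, each 17982 frames → 251748.
Remaining 0 whole minutes in the current block: 0 frames.
Within the current minute: 41 × 30 + 5 = 1235. Total = 251748 + 0 + 1235 = 252983.

252983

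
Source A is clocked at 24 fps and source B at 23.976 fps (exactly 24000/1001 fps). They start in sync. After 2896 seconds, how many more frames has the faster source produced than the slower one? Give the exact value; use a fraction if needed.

A emits 24 × 2896 = 69504 frames; B emits 24000/1001 × 2896 = 69504000/1001.
Difference = 69504/1001 frames (≈ 69.4346); B is behind A.

69504/1001 frames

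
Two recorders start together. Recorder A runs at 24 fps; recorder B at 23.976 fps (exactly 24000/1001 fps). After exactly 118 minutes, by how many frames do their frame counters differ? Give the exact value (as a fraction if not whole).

118 min = 7080 s.
A emits 24 × 7080 = 169920 frames; B emits 24000/1001 × 7080 = 169920000/1001.
Difference = 169920/1001 frames (≈ 169.7502); B is behind A.

169920/1001 frames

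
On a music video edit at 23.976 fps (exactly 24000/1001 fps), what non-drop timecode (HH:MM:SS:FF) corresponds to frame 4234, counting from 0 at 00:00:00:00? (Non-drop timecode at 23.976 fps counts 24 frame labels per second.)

4234 ÷ 24 = 176 full seconds, remainder 10 frames.
176 s = 0 h 2 min 56 s.
Timecode: 00:02:56:10.

00:02:56:10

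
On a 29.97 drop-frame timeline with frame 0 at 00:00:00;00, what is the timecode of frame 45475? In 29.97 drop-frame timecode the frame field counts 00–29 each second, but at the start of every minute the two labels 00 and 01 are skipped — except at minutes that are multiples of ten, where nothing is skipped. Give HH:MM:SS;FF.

00:25:17;11

Ten DF minutes hold 17982 frames, so frame 45475 lies in block 2 (frames 35964–53945) with 9511 frames into that block.
The block's first minute is 1800 frames and the rest 1798 each; 9511 frames reaches minute 5, so 2 × 18 + 5 × 2 = 46 labels have been skipped so far.
Adding those back, label number 45475 + 46 = 45521 at 30 labels/s is 1517 s + 11 f = 0 h 25 min 17 s frame 11, i.e. 00:25:17;11.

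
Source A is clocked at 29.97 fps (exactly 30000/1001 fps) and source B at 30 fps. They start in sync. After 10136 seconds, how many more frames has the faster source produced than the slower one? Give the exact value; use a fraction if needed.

43440/143 frames

A emits 30000/1001 × 10136 = 43440000/143 frames; B emits 30 × 10136 = 304080.
Difference = 43440/143 frames (≈ 303.7762); B is ahead of A.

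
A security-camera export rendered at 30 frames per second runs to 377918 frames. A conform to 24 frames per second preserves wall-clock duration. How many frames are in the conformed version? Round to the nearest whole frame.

Frames at target rate = 377918 × (24) / (30) = 1511672/5 ≈ 302334.400.
Nearest whole frame: 302334.

302334 frames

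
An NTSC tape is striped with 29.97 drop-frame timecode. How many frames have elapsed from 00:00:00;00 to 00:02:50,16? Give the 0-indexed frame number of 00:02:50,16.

Complete 10-minute blocks: 0, each 17982 frames → 0.
Remaining 2 whole minutes in the current block: 1800 + 1 × 1798 = 3598 frames.
Within the current minute: 50 × 30 + 16 − 2 = 1514 (labels ;00/;01 skipped at this minute). Total = 0 + 3598 + 1514 = 5112.

5112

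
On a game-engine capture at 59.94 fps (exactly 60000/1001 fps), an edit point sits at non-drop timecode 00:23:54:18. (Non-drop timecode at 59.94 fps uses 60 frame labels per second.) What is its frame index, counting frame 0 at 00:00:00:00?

Total seconds to the label: (0 × 3600 + 23 × 60 + 54) = 1434.
Frame index = 1434 × 60 + 18 = 86058.

frame 86058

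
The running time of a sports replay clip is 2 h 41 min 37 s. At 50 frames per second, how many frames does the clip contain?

2 h 41 min 37 s = 9697 s.
Frames = 9697 × 50 = 484850.

484850 frames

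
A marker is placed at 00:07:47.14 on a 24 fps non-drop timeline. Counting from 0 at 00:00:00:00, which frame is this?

Total seconds to the label: (0 × 3600 + 7 × 60 + 47) = 467.
Frame index = 467 × 24 + 14 = 11222.

frame 11222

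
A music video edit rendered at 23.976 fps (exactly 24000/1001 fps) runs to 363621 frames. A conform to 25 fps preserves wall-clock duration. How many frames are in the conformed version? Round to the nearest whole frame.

379151 frames

Frames at target rate = 363621 × (25) / (24000/1001) = 121328207/320 ≈ 379150.647.
Nearest whole frame: 379151.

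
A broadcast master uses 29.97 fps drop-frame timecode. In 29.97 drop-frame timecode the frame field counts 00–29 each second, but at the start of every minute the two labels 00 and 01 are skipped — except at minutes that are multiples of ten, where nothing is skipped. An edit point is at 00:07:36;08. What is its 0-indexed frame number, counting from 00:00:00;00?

13674

As if non-drop at 30 labels/s: (0 × 3600 + 7 × 60 + 36) × 30 + 8 = 13688.
Minute boundaries passed: 7; those not divisible by 10: 7 − 0 = 7; dropped labels = 2 × 7 = 14.
Actual frame index = 13688 − 14 = 13674.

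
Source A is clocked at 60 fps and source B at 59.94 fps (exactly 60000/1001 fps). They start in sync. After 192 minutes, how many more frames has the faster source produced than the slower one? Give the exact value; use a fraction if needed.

192 min = 11520 s.
A emits 60 × 11520 = 691200 frames; B emits 60000/1001 × 11520 = 691200000/1001.
Difference = 691200/1001 frames (≈ 690.5095); B is behind A.

691200/1001 frames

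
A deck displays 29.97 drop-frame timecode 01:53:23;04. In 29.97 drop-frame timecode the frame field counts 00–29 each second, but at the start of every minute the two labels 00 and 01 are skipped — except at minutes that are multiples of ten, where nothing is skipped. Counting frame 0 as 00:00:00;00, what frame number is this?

Complete 10-minute blocks: 11, each 17982 frames → 197802.
Remaining 3 whole minutes in the current block: 1800 + 2 × 1798 = 5396 frames.
Within the current minute: 23 × 30 + 4 − 2 = 692 (labels ;00/;01 skipped at this minute). Total = 197802 + 5396 + 692 = 203890.

203890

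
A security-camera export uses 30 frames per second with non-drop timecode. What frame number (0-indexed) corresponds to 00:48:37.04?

frame 87514

Total seconds to the label: (0 × 3600 + 48 × 60 + 37) = 2917.
Frame index = 2917 × 30 + 4 = 87514.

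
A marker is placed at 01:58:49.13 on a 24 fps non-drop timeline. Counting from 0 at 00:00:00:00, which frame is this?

Total seconds to the label: (1 × 3600 + 58 × 60 + 49) = 7129.
Frame index = 7129 × 24 + 13 = 171109.

171109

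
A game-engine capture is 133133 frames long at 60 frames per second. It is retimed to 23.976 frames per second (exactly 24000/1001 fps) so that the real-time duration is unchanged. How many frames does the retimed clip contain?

53200 frames

Target frames = source frames × (target rate / source rate) = 133133 × (24000/1001)/(60) = 133133 × 400/1001 = 53200.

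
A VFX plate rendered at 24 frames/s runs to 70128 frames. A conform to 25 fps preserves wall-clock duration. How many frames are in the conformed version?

Target frames = source frames × (target rate / source rate) = 70128 × (25)/(24) = 70128 × 25/24 = 73050.

73050 frames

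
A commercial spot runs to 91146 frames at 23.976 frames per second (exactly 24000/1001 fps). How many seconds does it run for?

3801.54775 seconds

Running time = 91146 / (24000/1001) = 3801.54775 s.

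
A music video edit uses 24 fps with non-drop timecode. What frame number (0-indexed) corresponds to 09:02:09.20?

Total seconds to the label: (9 × 3600 + 2 × 60 + 9) = 32529.
Frame index = 32529 × 24 + 20 = 780716.

780716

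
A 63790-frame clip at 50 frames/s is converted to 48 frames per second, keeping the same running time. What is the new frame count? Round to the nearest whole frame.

61238 frames

Frames at target rate = 63790 × (48) / (50) = 306192/5 ≈ 61238.400.
Nearest whole frame: 61238.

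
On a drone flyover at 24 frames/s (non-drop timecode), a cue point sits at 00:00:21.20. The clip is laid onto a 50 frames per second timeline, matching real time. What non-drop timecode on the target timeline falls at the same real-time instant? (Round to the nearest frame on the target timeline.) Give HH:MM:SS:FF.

00:00:21:42

Source frame index: (0×3600 + 0×60 + 21) × 24 + 20 = 524.
Real time: 524 / (24) = 131/6 s.
Target frame: (131/6) × (50) = 3275/3 ≈ 1091.667 → 1092.
At 50 labels/s: frame 1092 → 00:00:21:42.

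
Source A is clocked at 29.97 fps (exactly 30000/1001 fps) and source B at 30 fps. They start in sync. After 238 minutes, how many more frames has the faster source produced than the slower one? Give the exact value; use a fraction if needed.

238 min = 14280 s.
A emits 30000/1001 × 14280 = 61200000/143 frames; B emits 30 × 14280 = 428400.
Difference = 61200/143 frames (≈ 427.9720); B is ahead of A.

61200/143 frames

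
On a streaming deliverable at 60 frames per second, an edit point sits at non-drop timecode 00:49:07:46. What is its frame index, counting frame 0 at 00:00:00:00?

Total seconds to the label: (0 × 3600 + 49 × 60 + 7) = 2947.
Frame index = 2947 × 60 + 46 = 176866.

176866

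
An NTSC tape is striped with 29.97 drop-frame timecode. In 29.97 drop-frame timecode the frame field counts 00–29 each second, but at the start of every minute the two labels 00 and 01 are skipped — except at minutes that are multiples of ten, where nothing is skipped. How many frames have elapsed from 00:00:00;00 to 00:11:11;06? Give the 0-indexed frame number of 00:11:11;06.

Complete 10-minute blocks: 1, each 17982 frames → 17982.
Remaining 1 whole minute in the current block: 1800 + 0 × 1798 = 1800 frames.
Within the current minute: 11 × 30 + 6 − 2 = 334 (labels ;00/;01 skipped at this minute). Total = 17982 + 1800 + 334 = 20116.

20116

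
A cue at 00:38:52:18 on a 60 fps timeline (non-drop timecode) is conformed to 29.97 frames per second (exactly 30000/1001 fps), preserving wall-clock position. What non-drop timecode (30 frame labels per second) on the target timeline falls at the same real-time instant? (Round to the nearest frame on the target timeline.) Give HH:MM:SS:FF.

00:38:49:29

Source frame index: (0×3600 + 38×60 + 52) × 60 + 18 = 139938.
Real time: 139938 / (60) = 23323/10 s.
Target frame: (23323/10) × (30000/1001) = 69969000/1001 ≈ 69899.101 → 69899.
At 30 labels/s: frame 69899 → 00:38:49:29.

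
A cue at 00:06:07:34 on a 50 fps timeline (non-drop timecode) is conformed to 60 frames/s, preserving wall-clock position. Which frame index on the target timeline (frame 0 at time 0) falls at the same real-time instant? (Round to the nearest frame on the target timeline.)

Source frame index: (0×3600 + 6×60 + 7) × 50 + 34 = 18384.
Real time: 18384 / (50) = 9192/25 s.
Target frame: (9192/25) × (60) = 110304/5 ≈ 22060.800 → 22061.

frame 22061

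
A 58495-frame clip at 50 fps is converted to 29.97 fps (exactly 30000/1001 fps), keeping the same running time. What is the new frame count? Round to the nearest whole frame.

Frames at target rate = 58495 × (30000/1001) / (50) = 35097000/1001 ≈ 35061.938.
Nearest whole frame: 35062.

35062 frames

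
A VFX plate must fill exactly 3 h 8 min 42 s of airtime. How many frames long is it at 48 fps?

543456 frames

3 h 8 min 42 s = 11322 s.
Frames = 11322 × 48 = 543456.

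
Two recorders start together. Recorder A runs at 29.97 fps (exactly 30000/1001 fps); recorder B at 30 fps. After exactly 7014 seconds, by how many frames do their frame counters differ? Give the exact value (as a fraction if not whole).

A emits 30000/1001 × 7014 = 30060000/143 frames; B emits 30 × 7014 = 210420.
Difference = 30060/143 frames (≈ 210.2098); B is ahead of A.

30060/143 frames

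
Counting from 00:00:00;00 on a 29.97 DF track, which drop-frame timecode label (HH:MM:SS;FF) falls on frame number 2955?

00:01:38;17

Each 10-minute DF block holds 10 × 60 × 30 − 9 × 2 = 17982 frames. 2955 ÷ 17982 → 0 full blocks, remainder 2955.
Within the partial block the first minute is 1800 frames and each further minute 1798, so 1 further minute boundary passed. Total skipped labels = 18 × 0 + 2 × 1 = 2.
Non-drop label index = 2955 + 2 = 2957; at 30 labels/s that is 00:01:38:17, i.e. DF 00:01:38;17.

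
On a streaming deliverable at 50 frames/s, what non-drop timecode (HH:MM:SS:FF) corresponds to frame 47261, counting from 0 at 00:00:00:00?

47261 ÷ 50 = 945 full seconds, remainder 11 frames.
945 s = 0 h 15 min 45 s.
Timecode: 00:15:45:11.

00:15:45:11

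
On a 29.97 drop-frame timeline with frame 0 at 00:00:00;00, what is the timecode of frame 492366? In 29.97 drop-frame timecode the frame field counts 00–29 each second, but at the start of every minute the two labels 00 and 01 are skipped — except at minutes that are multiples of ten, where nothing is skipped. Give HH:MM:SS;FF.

04:33:48;18

Each 10-minute DF block holds 10 × 60 × 30 − 9 × 2 = 17982 frames. 492366 ÷ 17982 → 27 full blocks, remainder 6852.
Within the partial block the first minute is 1800 frames and each further minute 1798, so 3 further minute boundaries passed. Total skipped labels = 18 × 27 + 2 × 3 = 492.
Non-drop label index = 492366 + 492 = 492858; at 30 labels/s that is 04:33:48:18, i.e. DF 04:33:48;18.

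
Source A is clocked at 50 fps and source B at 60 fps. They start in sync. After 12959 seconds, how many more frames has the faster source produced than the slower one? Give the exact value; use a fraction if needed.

129590 frames

A emits 50 × 12959 = 647950 frames; B emits 60 × 12959 = 777540.
Difference = 129590 frames; B is ahead of A.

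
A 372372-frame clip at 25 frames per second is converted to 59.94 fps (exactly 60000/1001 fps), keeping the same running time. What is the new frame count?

Target frames = source frames × (target rate / source rate) = 372372 × (60000/1001)/(25) = 372372 × 2400/1001 = 892800.

892800 frames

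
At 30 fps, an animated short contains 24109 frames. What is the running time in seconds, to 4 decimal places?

803.6333 seconds

Running time = 24109 × 1/30 = 24109/30 s ≈ 803.6333 s.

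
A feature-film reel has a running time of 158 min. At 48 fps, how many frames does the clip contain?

455040 frames

158 min = 9480 s.
Frames = 9480 × 48 = 455040.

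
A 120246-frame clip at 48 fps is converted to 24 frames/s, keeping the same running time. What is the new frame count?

60123 frames

Target frames = source frames × (target rate / source rate) = 120246 × (24)/(48) = 120246 × 1/2 = 60123.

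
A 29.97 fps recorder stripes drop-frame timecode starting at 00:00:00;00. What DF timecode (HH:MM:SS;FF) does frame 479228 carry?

04:26:30;08

Each 10-minute DF block holds 10 × 60 × 30 − 9 × 2 = 17982 frames. 479228 ÷ 17982 → 26 full blocks, remainder 11696.
Within the partial block the first minute is 1800 frames and each further minute 1798, so 6 further minute boundaries passed. Total skipped labels = 18 × 26 + 2 × 6 = 480.
Non-drop label index = 479228 + 480 = 479708; at 30 labels/s that is 04:26:30:08, i.e. DF 04:26:30;08.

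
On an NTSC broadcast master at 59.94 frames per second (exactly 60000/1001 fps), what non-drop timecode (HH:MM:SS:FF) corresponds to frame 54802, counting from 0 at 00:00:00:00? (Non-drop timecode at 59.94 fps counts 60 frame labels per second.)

54802 ÷ 60 = 913 full seconds, remainder 22 frames.
913 s = 0 h 15 min 13 s.
Timecode: 00:15:13:22.

00:15:13:22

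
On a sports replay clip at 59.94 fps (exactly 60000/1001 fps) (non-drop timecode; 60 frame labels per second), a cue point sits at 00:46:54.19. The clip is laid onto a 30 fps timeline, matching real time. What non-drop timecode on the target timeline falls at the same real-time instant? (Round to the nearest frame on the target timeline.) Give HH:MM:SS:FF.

00:46:57:04

Source frame index: (0×3600 + 46×60 + 54) × 60 + 19 = 168859.
Real time: 168859 / (60000/1001) = 169027859/60000 s.
Target frame: (169027859/60000) × (30) = 169027859/2000 ≈ 84513.929 → 84514.
At 30 labels/s: frame 84514 → 00:46:57:04.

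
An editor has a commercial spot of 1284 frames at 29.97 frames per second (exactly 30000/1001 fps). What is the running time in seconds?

42.8428 seconds

Running time = 1284 / (30000/1001) = 42.8428 s.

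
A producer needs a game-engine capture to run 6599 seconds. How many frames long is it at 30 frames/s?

197970 frames

Frames = 6599 × 30 = 197970.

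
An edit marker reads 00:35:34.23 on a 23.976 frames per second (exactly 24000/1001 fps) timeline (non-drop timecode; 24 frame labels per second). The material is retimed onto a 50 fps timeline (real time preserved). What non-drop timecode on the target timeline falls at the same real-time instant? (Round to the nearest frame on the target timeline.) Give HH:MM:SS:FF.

00:35:37:05

Source frame index: (0×3600 + 35×60 + 34) × 24 + 23 = 51239.
Real time: 51239 / (24000/1001) = 51290239/24000 s.
Target frame: (51290239/24000) × (50) = 51290239/480 ≈ 106854.665 → 106855.
At 50 labels/s: frame 106855 → 00:35:37:05.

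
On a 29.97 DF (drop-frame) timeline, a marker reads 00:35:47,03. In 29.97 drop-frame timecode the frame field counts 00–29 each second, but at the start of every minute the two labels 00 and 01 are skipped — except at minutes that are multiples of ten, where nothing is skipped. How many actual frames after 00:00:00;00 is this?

Complete 10-minute blocks: 3, each 17982 frames → 53946.
Remaining 5 whole minutes in the current block: 1800 + 4 × 1798 = 8992 frames.
Within the current minute: 47 × 30 + 3 − 2 = 1411 (labels ;00/;01 skipped at this minute). Total = 53946 + 8992 + 1411 = 64349.

64349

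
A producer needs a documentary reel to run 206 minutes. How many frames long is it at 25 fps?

309000 frames

206 min = 12360 s.
Frames = 12360 × 25 = 309000.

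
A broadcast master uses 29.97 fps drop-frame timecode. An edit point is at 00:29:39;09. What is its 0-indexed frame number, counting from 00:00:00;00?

Complete 10-minute blocks: 2, each 17982 frames → 35964.
Remaining 9 whole minutes in the current block: 1800 + 8 × 1798 = 16184 frames.
Within the current minute: 39 × 30 + 9 − 2 = 1177 (labels ;00/;01 skipped at this minute). Total = 35964 + 16184 + 1177 = 53325.

53325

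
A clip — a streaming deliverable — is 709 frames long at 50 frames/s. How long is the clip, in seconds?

14.18 seconds

Running time = 709 / (50) = 14.18 s.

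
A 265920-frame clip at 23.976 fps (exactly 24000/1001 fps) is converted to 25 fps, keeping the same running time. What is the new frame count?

277277 frames

Target frames = source frames × (target rate / source rate) = 265920 × (25)/(24000/1001) = 265920 × 1001/960 = 277277.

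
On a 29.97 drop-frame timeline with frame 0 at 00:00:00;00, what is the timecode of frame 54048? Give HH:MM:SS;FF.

Ten DF minutes hold 17982 frames, so frame 54048 lies in block 3 (frames 53946–71927) with 102 frames into that block.
The block's first minute is 1800 frames and the rest 1798 each; 102 frames reaches minute 0, so 3 × 18 + 0 × 2 = 54 labels have been skipped so far.
Adding those back, label number 54048 + 54 = 54102 at 30 labels/s is 1803 s + 12 f = 0 h 30 min 3 s frame 12, i.e. 00:30:03;12.

00:30:03;12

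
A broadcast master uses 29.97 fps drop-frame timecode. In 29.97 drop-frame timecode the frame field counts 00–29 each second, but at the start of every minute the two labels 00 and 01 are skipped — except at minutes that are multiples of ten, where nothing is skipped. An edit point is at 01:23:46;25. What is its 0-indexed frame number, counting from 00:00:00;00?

150655

As if non-drop at 30 labels/s: (1 × 3600 + 23 × 60 + 46) × 30 + 25 = 150805.
Minute boundaries passed: 83; those not divisible by 10: 83 − 8 = 75; dropped labels = 2 × 75 = 150.
Actual frame index = 150805 − 150 = 150655.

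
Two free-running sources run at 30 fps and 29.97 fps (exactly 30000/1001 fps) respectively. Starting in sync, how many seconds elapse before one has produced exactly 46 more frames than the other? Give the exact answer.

23023/15 seconds

The gap grows by |30000/1001 − 30| = 30/1001 frames per second.
Time for a 46-frame gap: 46 ÷ (30/1001) = 23023/15 s.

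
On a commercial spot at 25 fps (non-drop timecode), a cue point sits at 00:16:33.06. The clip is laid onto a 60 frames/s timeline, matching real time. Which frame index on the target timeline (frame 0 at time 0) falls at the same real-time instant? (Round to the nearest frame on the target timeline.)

frame 59594

Source frame index: (0×3600 + 16×60 + 33) × 25 + 6 = 24831.
Real time: 24831 / (25) = 24831/25 s.
Target frame: (24831/25) × (60) = 297972/5 ≈ 59594.400 → 59594.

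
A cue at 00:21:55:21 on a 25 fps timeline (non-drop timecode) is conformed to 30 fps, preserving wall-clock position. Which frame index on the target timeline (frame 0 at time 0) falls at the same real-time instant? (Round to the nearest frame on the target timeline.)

frame 39475

Source frame index: (0×3600 + 21×60 + 55) × 25 + 21 = 32896.
Real time: 32896 / (25) = 32896/25 s.
Target frame: (32896/25) × (30) = 197376/5 ≈ 39475.200 → 39475.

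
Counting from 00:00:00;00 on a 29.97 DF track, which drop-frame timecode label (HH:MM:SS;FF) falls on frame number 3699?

00:02:03;13

Ten DF minutes hold 17982 frames, so frame 3699 lies in block 0 (frames 0–17981) with 3699 frames into that block.
The block's first minute is 1800 frames and the rest 1798 each; 3699 frames reaches minute 2, so 0 × 18 + 2 × 2 = 4 labels have been skipped so far.
Adding those back, label number 3699 + 4 = 3703 at 30 labels/s is 123 s + 13 f = 0 h 2 min 3 s frame 13, i.e. 00:02:03;13.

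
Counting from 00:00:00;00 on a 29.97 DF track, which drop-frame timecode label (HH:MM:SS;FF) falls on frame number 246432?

02:17:02;20

Each 10-minute DF block holds 10 × 60 × 30 − 9 × 2 = 17982 frames. 246432 ÷ 17982 → 13 full blocks, remainder 12666.
Within the partial block the first minute is 1800 frames and each further minute 1798, so 7 further minute boundaries passed. Total skipped labels = 18 × 13 + 2 × 7 = 248.
Non-drop label index = 246432 + 248 = 246680; at 30 labels/s that is 02:17:02:20, i.e. DF 02:17:02;20.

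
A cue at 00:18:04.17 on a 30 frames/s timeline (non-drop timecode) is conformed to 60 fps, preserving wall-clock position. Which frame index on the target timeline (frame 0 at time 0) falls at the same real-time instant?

frame 65074

Source frame index: (0×3600 + 18×60 + 4) × 30 + 17 = 32537.
Real time: 32537 / (30) = 32537/30 s.
Target frame: (32537/30) × (60) = 65074.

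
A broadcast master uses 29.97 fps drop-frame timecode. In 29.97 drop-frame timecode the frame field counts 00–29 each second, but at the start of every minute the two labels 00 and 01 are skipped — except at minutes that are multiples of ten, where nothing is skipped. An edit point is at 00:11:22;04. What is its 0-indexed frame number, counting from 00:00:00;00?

As if non-drop at 30 labels/s: (0 × 3600 + 11 × 60 + 22) × 30 + 4 = 20464.
Minute boundaries passed: 11; those not divisible by 10: 11 − 1 = 10; dropped labels = 2 × 10 = 20.
Actual frame index = 20464 − 20 = 20444.

20444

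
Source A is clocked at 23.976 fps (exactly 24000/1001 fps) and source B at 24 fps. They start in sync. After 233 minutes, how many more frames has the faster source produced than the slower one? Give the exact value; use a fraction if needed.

335520/1001 frames

233 min = 13980 s.
A emits 24000/1001 × 13980 = 335520000/1001 frames; B emits 24 × 13980 = 335520.
Difference = 335520/1001 frames (≈ 335.1848); B is ahead of A.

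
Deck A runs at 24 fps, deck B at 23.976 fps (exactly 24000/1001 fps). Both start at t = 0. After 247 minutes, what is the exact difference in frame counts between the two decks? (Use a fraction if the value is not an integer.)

247 min = 14820 s.
A emits 24 × 14820 = 355680 frames; B emits 24000/1001 × 14820 = 27360000/77.
Difference = 27360/77 frames (≈ 355.3247); B is behind A.

27360/77 frames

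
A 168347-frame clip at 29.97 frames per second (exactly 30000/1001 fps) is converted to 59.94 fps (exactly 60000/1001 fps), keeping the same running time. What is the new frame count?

Frames at target rate = 168347 × (60000/1001) / (30000/1001) = 336694.

336694 frames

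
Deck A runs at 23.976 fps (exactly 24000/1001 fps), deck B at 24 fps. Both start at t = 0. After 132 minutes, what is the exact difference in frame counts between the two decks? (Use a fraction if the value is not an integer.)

17280/91 frames

132 min = 7920 s.
A emits 24000/1001 × 7920 = 17280000/91 frames; B emits 24 × 7920 = 190080.
Difference = 17280/91 frames (≈ 189.8901); B is ahead of A.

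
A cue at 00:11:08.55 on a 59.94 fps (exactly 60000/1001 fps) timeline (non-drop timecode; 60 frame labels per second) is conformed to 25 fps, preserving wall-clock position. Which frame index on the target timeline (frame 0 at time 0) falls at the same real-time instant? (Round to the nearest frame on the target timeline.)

Source frame index: (0×3600 + 11×60 + 8) × 60 + 55 = 40135.
Real time: 40135 / (60000/1001) = 8035027/12000 s.
Target frame: (8035027/12000) × (25) = 8035027/480 ≈ 16739.640 → 16740.

frame 16740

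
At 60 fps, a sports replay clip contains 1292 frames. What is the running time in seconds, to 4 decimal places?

Running time = 1292 × 1/60 = 323/15 s ≈ 21.5333 s.

21.5333 seconds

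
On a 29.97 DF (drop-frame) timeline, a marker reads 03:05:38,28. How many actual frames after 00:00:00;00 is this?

As if non-drop at 30 labels/s: (3 × 3600 + 5 × 60 + 38) × 30 + 28 = 334168.
Minute boundaries passed: 185; those not divisible by 10: 185 − 18 = 167; dropped labels = 2 × 167 = 334.
Actual frame index = 334168 − 334 = 333834.

333834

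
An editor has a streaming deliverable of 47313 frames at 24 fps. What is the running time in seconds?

Running time = 47313 / (24) = 1971.375 s.

1971.375 seconds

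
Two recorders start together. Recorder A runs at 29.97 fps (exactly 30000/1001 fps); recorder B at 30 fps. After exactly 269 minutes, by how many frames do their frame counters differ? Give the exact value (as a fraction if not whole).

269 min = 16140 s.
A emits 30000/1001 × 16140 = 484200000/1001 frames; B emits 30 × 16140 = 484200.
Difference = 484200/1001 frames (≈ 483.7163); B is ahead of A.

484200/1001 frames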